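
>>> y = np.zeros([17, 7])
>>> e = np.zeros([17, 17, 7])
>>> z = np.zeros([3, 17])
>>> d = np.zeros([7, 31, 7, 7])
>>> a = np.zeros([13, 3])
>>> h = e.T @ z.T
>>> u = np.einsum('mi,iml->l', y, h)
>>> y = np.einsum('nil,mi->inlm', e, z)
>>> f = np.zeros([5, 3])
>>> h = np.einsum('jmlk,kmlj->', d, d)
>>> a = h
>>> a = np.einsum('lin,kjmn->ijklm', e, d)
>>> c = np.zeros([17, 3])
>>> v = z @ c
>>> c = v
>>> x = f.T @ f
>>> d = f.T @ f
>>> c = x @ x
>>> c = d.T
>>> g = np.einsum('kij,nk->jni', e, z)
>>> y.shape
(17, 17, 7, 3)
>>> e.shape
(17, 17, 7)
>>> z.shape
(3, 17)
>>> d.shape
(3, 3)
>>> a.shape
(17, 31, 7, 17, 7)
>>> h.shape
()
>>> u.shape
(3,)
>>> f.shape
(5, 3)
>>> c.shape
(3, 3)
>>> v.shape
(3, 3)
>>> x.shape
(3, 3)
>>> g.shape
(7, 3, 17)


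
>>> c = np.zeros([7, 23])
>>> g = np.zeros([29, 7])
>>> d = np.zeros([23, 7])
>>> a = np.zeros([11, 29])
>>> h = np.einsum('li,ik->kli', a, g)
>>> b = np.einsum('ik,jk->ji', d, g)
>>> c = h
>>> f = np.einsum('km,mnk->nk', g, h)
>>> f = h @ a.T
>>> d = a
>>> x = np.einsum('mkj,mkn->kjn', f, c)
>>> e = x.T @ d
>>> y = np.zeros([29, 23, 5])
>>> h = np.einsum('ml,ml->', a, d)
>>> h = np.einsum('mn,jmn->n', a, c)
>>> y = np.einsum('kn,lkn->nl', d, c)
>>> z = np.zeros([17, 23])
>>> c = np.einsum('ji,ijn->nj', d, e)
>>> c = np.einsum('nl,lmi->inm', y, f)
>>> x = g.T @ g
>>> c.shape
(11, 29, 11)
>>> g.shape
(29, 7)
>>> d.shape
(11, 29)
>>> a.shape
(11, 29)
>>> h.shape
(29,)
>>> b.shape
(29, 23)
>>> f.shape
(7, 11, 11)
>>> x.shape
(7, 7)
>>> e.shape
(29, 11, 29)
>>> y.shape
(29, 7)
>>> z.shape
(17, 23)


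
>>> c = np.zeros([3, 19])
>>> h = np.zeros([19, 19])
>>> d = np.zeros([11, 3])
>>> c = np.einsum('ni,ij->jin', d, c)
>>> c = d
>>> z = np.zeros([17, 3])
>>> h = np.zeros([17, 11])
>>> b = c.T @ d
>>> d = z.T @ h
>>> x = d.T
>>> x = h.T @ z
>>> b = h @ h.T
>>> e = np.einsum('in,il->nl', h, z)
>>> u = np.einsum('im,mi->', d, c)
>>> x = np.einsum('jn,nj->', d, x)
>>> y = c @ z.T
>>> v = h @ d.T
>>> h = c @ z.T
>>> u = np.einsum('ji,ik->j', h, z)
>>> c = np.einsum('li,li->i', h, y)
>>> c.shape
(17,)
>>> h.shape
(11, 17)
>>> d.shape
(3, 11)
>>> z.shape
(17, 3)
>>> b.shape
(17, 17)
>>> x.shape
()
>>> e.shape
(11, 3)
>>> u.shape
(11,)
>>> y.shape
(11, 17)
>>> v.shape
(17, 3)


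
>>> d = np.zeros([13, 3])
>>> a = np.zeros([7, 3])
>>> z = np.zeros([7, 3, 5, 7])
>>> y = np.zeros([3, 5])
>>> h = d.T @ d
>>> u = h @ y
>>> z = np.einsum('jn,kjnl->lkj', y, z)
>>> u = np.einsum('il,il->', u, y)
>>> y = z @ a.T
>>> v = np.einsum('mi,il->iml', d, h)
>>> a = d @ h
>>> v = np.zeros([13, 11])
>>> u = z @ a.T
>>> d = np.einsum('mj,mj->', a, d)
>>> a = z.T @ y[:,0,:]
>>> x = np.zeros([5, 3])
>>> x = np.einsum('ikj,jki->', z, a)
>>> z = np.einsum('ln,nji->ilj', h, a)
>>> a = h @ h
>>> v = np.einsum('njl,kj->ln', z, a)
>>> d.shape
()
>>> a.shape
(3, 3)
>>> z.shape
(7, 3, 7)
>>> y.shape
(7, 7, 7)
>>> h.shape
(3, 3)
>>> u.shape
(7, 7, 13)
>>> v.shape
(7, 7)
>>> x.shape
()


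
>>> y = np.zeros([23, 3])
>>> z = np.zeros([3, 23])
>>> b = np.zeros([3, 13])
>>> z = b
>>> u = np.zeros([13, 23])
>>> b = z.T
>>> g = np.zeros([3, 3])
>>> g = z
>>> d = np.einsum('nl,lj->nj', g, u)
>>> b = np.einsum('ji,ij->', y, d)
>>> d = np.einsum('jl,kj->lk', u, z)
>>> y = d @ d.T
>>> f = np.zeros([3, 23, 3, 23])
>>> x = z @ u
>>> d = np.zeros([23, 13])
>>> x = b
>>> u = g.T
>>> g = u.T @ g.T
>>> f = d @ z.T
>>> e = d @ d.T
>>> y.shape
(23, 23)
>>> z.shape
(3, 13)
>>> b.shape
()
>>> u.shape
(13, 3)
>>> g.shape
(3, 3)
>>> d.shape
(23, 13)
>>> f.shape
(23, 3)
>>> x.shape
()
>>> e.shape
(23, 23)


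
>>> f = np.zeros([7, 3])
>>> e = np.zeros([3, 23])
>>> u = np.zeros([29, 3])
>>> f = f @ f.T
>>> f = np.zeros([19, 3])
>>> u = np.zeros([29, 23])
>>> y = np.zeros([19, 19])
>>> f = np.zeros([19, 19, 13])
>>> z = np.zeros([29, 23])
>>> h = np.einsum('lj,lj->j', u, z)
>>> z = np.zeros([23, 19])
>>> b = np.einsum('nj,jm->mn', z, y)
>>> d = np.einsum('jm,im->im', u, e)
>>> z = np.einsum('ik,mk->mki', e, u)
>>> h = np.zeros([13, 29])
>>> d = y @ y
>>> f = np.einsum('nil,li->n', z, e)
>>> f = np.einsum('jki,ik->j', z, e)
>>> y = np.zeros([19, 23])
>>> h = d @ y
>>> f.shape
(29,)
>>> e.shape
(3, 23)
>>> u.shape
(29, 23)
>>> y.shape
(19, 23)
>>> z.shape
(29, 23, 3)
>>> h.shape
(19, 23)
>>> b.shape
(19, 23)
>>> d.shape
(19, 19)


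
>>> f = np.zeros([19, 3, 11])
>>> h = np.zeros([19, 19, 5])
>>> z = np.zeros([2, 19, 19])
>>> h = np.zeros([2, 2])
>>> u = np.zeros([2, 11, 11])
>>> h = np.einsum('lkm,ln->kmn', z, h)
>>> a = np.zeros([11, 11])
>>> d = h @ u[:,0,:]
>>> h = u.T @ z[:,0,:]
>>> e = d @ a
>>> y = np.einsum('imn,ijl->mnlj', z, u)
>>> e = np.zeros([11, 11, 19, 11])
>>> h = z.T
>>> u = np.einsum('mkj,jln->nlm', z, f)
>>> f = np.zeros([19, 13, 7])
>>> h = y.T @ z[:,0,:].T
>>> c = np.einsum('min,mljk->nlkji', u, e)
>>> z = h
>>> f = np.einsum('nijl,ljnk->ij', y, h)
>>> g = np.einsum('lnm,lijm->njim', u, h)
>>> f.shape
(19, 11)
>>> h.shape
(11, 11, 19, 2)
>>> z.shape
(11, 11, 19, 2)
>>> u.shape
(11, 3, 2)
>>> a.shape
(11, 11)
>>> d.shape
(19, 19, 11)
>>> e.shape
(11, 11, 19, 11)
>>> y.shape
(19, 19, 11, 11)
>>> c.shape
(2, 11, 11, 19, 3)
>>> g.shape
(3, 19, 11, 2)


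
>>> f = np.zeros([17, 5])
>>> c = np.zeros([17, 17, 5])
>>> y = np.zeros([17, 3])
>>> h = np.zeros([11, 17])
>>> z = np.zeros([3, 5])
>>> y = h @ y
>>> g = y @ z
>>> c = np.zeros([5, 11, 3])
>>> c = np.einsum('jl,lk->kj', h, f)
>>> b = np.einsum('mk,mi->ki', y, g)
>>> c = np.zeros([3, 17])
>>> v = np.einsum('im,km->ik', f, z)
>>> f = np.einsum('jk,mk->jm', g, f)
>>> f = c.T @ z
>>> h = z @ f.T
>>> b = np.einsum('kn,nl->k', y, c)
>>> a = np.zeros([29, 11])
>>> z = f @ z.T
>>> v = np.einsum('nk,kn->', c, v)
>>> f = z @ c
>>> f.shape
(17, 17)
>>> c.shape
(3, 17)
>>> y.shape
(11, 3)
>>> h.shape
(3, 17)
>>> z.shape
(17, 3)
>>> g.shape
(11, 5)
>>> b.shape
(11,)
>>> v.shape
()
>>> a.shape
(29, 11)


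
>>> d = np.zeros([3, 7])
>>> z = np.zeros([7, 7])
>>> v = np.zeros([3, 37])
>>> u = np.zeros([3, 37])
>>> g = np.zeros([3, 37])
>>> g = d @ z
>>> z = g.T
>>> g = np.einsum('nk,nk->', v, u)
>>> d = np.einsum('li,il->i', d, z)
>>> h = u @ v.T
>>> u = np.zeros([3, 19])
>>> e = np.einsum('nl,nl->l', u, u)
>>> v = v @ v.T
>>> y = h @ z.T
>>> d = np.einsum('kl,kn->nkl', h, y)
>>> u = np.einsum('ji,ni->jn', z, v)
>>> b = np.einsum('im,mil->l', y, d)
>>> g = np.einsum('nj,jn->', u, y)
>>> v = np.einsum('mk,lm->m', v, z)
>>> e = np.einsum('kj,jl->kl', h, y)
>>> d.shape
(7, 3, 3)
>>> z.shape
(7, 3)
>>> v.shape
(3,)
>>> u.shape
(7, 3)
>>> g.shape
()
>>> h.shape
(3, 3)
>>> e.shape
(3, 7)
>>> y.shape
(3, 7)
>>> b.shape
(3,)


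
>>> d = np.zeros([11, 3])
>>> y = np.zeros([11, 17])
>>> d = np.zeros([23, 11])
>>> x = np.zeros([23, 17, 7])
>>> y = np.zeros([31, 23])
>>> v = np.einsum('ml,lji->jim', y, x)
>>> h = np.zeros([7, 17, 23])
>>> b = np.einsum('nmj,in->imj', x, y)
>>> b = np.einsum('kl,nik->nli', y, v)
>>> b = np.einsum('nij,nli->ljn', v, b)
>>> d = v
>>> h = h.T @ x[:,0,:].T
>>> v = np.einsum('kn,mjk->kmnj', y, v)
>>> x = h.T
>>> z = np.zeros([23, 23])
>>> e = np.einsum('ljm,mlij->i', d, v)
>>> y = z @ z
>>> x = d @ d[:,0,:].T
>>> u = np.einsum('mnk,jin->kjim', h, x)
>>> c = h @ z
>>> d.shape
(17, 7, 31)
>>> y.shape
(23, 23)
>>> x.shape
(17, 7, 17)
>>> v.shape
(31, 17, 23, 7)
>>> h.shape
(23, 17, 23)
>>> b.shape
(23, 31, 17)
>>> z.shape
(23, 23)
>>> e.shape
(23,)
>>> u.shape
(23, 17, 7, 23)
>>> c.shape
(23, 17, 23)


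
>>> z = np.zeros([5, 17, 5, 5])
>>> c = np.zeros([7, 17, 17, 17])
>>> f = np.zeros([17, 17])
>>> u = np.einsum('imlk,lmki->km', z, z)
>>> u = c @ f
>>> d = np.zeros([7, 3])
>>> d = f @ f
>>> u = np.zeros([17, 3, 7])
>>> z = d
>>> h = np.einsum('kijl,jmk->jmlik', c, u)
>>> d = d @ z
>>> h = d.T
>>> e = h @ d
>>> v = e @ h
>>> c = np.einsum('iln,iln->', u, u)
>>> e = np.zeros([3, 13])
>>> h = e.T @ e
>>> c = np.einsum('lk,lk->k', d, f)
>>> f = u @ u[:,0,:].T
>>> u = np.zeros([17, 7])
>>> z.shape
(17, 17)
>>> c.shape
(17,)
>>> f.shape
(17, 3, 17)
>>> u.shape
(17, 7)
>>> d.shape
(17, 17)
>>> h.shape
(13, 13)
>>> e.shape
(3, 13)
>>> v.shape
(17, 17)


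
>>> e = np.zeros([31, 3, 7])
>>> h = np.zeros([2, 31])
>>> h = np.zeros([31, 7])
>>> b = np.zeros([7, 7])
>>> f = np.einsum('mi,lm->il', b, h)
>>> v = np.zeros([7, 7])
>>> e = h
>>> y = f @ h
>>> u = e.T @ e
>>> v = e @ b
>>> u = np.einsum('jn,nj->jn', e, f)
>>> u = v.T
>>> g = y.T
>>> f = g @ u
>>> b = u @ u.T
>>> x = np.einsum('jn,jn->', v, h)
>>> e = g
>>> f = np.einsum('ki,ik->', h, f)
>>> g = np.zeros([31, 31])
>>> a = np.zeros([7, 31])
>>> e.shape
(7, 7)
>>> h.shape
(31, 7)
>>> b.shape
(7, 7)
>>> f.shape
()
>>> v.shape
(31, 7)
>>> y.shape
(7, 7)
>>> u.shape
(7, 31)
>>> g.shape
(31, 31)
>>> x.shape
()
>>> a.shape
(7, 31)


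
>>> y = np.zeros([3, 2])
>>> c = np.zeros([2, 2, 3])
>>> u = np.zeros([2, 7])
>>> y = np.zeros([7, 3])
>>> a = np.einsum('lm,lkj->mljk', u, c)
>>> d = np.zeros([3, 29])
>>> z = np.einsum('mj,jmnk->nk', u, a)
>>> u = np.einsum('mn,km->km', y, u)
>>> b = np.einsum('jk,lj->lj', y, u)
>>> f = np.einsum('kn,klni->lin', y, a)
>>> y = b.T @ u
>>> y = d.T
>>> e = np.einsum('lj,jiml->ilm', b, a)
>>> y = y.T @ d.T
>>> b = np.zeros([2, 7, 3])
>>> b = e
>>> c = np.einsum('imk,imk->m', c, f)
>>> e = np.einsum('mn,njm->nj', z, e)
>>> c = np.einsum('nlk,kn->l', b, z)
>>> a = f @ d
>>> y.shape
(3, 3)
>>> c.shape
(2,)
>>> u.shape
(2, 7)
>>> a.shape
(2, 2, 29)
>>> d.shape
(3, 29)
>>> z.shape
(3, 2)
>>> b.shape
(2, 2, 3)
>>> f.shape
(2, 2, 3)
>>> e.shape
(2, 2)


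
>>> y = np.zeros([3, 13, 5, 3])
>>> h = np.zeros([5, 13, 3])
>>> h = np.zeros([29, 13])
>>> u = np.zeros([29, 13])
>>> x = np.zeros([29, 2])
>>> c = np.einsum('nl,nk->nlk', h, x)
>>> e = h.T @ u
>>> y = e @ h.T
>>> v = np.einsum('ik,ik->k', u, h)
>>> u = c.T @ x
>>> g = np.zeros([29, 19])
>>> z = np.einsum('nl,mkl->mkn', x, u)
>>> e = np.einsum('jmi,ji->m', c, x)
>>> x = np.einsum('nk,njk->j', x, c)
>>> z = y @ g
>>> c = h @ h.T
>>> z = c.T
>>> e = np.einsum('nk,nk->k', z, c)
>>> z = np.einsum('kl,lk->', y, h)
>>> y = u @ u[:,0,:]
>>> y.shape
(2, 13, 2)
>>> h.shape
(29, 13)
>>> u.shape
(2, 13, 2)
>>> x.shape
(13,)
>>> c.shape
(29, 29)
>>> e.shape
(29,)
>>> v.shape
(13,)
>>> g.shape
(29, 19)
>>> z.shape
()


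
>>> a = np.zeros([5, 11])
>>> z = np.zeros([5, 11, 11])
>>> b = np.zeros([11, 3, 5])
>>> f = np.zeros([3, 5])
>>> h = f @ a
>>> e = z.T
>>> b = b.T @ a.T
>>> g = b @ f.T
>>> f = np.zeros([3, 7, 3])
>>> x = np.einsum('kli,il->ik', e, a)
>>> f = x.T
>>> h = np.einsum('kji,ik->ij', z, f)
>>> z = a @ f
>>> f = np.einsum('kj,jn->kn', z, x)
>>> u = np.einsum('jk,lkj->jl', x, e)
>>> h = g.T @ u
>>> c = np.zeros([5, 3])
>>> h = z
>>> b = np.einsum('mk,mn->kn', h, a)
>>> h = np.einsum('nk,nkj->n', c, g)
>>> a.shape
(5, 11)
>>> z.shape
(5, 5)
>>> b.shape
(5, 11)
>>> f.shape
(5, 11)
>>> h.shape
(5,)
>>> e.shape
(11, 11, 5)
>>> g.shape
(5, 3, 3)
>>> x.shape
(5, 11)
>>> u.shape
(5, 11)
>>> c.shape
(5, 3)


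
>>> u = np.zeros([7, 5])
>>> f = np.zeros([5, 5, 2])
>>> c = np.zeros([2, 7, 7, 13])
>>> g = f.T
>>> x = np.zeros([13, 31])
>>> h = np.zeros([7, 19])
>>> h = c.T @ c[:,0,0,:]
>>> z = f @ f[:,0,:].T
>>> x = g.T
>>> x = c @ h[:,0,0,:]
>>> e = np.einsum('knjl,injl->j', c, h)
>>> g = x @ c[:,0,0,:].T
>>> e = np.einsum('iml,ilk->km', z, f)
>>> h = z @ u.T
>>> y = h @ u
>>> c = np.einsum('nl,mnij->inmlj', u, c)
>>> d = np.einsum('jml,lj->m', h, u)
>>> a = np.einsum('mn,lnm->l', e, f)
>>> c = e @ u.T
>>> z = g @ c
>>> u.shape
(7, 5)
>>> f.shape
(5, 5, 2)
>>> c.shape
(2, 7)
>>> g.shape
(2, 7, 7, 2)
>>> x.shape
(2, 7, 7, 13)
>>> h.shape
(5, 5, 7)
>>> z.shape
(2, 7, 7, 7)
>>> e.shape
(2, 5)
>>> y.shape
(5, 5, 5)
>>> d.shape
(5,)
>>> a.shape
(5,)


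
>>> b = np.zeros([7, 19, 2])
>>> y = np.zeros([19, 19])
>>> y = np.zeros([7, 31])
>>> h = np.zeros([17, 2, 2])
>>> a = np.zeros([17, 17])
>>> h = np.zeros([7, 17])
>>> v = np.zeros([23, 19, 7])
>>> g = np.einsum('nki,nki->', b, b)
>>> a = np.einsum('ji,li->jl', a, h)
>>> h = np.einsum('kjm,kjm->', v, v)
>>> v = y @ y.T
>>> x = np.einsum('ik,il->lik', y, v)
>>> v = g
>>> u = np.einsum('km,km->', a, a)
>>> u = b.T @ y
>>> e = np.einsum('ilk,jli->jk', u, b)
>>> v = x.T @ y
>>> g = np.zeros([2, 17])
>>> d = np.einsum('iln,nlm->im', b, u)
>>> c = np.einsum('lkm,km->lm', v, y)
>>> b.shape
(7, 19, 2)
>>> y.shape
(7, 31)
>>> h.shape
()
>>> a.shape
(17, 7)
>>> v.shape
(31, 7, 31)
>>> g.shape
(2, 17)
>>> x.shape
(7, 7, 31)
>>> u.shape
(2, 19, 31)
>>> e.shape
(7, 31)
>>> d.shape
(7, 31)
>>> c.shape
(31, 31)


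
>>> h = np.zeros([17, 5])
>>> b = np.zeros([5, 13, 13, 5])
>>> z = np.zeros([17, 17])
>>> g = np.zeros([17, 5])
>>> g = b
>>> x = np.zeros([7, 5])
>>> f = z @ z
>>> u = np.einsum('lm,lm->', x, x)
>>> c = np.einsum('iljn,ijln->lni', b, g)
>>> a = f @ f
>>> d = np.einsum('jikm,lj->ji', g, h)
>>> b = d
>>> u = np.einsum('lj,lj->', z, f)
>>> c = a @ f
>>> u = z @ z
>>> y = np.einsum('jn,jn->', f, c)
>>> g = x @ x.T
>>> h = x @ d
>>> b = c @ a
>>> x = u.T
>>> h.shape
(7, 13)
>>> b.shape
(17, 17)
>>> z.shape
(17, 17)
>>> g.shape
(7, 7)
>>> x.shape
(17, 17)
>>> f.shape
(17, 17)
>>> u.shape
(17, 17)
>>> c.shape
(17, 17)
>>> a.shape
(17, 17)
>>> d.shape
(5, 13)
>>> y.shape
()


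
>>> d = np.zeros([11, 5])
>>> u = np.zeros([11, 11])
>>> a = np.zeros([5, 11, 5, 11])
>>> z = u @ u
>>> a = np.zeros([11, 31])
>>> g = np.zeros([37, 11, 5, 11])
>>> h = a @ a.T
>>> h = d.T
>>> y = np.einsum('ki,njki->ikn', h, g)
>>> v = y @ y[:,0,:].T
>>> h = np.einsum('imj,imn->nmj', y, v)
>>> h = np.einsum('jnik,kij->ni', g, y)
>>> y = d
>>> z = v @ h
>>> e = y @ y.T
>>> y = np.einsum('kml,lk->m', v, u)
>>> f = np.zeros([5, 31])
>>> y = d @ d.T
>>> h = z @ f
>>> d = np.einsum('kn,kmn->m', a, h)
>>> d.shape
(5,)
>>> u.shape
(11, 11)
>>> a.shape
(11, 31)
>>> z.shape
(11, 5, 5)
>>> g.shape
(37, 11, 5, 11)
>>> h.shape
(11, 5, 31)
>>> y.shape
(11, 11)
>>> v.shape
(11, 5, 11)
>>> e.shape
(11, 11)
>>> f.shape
(5, 31)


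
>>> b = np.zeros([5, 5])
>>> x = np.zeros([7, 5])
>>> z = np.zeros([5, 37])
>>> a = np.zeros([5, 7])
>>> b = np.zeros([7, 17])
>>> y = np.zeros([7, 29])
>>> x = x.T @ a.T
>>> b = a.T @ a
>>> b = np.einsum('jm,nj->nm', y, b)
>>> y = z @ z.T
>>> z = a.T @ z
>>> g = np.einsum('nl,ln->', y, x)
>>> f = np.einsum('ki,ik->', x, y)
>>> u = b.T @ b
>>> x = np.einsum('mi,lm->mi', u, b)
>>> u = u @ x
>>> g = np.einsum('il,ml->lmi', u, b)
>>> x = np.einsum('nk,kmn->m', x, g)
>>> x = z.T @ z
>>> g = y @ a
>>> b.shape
(7, 29)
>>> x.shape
(37, 37)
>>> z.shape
(7, 37)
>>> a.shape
(5, 7)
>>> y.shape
(5, 5)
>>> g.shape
(5, 7)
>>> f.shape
()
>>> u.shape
(29, 29)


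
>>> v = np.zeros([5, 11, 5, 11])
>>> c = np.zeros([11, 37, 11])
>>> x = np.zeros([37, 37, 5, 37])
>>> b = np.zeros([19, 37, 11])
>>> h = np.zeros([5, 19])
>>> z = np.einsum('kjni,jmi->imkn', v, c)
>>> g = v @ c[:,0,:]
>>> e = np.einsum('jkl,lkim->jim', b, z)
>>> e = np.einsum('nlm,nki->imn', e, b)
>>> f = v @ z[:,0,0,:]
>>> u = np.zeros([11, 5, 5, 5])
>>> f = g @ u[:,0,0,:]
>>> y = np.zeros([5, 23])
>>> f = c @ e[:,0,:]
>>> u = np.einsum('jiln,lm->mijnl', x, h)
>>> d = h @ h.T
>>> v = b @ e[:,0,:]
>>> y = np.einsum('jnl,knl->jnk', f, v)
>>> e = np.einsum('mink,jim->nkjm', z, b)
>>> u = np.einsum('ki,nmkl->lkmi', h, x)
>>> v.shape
(19, 37, 19)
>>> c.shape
(11, 37, 11)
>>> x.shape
(37, 37, 5, 37)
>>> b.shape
(19, 37, 11)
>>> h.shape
(5, 19)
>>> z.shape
(11, 37, 5, 5)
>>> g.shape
(5, 11, 5, 11)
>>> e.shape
(5, 5, 19, 11)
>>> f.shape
(11, 37, 19)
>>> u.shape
(37, 5, 37, 19)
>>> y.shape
(11, 37, 19)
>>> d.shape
(5, 5)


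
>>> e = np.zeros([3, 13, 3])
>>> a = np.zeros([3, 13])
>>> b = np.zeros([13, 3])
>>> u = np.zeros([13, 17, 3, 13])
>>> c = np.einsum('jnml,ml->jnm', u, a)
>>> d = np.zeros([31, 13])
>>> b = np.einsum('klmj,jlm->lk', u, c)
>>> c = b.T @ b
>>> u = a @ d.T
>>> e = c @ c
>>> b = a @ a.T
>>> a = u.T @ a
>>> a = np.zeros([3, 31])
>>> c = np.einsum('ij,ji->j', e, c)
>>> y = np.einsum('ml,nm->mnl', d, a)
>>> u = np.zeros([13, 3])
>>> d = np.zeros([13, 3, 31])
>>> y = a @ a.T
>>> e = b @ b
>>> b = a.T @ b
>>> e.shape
(3, 3)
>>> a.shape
(3, 31)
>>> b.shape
(31, 3)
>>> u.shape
(13, 3)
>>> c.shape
(13,)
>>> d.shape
(13, 3, 31)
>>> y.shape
(3, 3)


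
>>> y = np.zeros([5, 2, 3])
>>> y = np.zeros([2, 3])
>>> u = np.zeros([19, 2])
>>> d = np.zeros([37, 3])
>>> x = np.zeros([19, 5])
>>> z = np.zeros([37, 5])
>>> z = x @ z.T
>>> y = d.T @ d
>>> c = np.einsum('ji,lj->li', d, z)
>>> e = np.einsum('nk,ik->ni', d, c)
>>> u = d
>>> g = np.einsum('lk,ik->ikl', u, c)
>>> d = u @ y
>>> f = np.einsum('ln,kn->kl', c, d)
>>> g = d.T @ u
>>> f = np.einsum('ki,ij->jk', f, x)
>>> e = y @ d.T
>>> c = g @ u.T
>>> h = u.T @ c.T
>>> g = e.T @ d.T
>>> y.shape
(3, 3)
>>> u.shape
(37, 3)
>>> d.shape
(37, 3)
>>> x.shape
(19, 5)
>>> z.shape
(19, 37)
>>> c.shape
(3, 37)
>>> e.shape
(3, 37)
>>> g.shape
(37, 37)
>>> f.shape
(5, 37)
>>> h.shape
(3, 3)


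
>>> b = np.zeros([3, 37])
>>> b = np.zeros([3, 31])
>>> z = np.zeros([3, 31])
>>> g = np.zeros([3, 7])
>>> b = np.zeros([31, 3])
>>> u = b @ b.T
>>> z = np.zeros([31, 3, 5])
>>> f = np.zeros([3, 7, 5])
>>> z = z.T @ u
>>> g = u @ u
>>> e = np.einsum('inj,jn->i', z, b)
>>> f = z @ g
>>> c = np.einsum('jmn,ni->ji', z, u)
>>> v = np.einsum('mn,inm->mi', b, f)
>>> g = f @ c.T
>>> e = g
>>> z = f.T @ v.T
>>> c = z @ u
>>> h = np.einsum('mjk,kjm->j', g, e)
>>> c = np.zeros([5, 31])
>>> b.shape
(31, 3)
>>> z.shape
(31, 3, 31)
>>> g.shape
(5, 3, 5)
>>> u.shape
(31, 31)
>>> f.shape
(5, 3, 31)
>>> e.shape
(5, 3, 5)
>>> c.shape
(5, 31)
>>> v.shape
(31, 5)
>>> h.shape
(3,)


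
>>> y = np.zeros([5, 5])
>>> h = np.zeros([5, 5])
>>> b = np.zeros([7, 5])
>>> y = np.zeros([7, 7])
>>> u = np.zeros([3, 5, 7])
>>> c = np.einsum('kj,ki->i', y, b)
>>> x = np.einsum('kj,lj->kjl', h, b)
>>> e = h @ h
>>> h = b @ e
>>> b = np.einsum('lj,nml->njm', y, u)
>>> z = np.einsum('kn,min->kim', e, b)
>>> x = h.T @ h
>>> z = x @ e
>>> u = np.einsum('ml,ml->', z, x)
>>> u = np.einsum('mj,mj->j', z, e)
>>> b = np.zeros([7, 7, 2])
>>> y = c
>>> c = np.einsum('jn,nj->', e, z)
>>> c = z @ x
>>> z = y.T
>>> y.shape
(5,)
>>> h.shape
(7, 5)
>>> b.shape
(7, 7, 2)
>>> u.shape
(5,)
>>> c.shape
(5, 5)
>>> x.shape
(5, 5)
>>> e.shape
(5, 5)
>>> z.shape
(5,)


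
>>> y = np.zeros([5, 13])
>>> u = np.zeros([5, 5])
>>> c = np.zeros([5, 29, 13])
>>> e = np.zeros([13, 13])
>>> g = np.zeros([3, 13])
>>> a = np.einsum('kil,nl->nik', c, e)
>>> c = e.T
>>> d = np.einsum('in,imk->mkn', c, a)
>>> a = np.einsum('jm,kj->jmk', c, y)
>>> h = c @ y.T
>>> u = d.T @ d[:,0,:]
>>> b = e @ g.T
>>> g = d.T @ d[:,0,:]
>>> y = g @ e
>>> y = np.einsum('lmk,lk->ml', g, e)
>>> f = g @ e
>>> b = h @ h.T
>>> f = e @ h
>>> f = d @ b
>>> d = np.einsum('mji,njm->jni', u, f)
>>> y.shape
(5, 13)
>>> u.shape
(13, 5, 13)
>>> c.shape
(13, 13)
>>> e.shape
(13, 13)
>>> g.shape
(13, 5, 13)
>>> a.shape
(13, 13, 5)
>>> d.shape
(5, 29, 13)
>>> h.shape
(13, 5)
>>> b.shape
(13, 13)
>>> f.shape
(29, 5, 13)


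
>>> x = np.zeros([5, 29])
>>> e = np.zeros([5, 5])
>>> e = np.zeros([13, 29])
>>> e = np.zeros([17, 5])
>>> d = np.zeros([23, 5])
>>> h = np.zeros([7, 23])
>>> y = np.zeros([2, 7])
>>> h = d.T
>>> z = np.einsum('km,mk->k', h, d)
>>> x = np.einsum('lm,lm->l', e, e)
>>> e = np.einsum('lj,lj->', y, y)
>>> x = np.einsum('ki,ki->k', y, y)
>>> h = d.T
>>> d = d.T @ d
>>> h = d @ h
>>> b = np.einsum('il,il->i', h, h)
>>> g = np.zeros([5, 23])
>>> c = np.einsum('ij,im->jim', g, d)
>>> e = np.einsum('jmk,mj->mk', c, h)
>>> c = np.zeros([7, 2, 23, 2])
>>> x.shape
(2,)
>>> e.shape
(5, 5)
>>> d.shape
(5, 5)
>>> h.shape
(5, 23)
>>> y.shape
(2, 7)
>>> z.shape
(5,)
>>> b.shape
(5,)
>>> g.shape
(5, 23)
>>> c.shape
(7, 2, 23, 2)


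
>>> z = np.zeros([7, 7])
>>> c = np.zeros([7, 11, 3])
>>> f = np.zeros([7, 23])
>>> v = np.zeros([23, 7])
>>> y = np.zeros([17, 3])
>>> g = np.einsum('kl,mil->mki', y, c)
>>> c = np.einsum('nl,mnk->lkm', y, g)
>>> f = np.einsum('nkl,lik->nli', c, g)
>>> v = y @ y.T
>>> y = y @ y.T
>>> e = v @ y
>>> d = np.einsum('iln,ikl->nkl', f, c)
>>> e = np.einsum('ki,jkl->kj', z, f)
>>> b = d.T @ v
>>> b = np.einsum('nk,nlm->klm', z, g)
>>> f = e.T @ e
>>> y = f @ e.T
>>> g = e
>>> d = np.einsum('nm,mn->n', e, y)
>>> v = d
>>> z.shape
(7, 7)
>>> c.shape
(3, 11, 7)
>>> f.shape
(3, 3)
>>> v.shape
(7,)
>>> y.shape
(3, 7)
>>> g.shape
(7, 3)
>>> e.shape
(7, 3)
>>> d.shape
(7,)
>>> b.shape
(7, 17, 11)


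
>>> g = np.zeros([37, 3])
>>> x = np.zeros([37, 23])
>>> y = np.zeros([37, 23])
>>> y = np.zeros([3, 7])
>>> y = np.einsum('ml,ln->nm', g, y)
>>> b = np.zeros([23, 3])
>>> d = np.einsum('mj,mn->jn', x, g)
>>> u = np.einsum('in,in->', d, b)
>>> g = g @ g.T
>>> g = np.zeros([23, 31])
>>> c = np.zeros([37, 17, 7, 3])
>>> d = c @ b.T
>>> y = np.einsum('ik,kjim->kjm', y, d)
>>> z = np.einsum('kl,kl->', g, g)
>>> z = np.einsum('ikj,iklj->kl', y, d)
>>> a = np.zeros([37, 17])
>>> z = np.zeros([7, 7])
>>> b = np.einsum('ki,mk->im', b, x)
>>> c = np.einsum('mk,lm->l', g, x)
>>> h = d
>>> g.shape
(23, 31)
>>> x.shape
(37, 23)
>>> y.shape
(37, 17, 23)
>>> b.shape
(3, 37)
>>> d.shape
(37, 17, 7, 23)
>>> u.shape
()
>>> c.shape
(37,)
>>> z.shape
(7, 7)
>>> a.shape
(37, 17)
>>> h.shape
(37, 17, 7, 23)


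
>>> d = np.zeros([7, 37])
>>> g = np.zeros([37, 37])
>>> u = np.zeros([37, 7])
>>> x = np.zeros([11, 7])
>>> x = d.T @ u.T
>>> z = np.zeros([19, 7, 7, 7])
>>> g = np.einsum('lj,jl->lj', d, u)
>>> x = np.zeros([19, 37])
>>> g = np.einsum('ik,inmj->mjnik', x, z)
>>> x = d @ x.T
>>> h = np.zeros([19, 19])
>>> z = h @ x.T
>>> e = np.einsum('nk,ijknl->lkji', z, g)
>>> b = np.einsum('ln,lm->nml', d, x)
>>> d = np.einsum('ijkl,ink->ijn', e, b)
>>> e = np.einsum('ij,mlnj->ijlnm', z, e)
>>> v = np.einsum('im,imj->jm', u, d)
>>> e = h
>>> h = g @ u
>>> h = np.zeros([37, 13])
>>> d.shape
(37, 7, 19)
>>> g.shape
(7, 7, 7, 19, 37)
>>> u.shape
(37, 7)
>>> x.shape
(7, 19)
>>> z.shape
(19, 7)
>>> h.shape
(37, 13)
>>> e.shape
(19, 19)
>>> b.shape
(37, 19, 7)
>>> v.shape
(19, 7)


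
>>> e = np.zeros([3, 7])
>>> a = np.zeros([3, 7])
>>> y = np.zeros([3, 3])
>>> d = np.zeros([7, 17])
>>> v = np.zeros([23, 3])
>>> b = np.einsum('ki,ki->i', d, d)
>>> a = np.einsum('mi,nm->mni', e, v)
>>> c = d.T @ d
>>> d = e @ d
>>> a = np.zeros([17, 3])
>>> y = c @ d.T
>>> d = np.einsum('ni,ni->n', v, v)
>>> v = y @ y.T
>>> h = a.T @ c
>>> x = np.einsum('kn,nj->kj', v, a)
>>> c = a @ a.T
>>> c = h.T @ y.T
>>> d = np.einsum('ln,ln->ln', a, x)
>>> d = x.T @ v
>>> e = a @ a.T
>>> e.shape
(17, 17)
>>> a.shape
(17, 3)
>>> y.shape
(17, 3)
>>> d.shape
(3, 17)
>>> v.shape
(17, 17)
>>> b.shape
(17,)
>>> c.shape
(17, 17)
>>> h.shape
(3, 17)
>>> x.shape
(17, 3)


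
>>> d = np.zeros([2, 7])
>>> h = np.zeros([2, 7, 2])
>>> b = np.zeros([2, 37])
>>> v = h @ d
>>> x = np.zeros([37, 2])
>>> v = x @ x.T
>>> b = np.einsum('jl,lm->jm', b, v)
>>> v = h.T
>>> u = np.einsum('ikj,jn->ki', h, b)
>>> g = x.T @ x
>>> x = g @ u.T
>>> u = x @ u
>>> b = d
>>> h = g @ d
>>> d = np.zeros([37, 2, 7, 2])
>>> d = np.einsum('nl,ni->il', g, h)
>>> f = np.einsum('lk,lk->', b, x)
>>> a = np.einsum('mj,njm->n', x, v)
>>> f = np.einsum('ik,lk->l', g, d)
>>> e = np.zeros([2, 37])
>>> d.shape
(7, 2)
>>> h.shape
(2, 7)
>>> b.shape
(2, 7)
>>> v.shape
(2, 7, 2)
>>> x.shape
(2, 7)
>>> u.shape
(2, 2)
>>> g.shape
(2, 2)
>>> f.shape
(7,)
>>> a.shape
(2,)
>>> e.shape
(2, 37)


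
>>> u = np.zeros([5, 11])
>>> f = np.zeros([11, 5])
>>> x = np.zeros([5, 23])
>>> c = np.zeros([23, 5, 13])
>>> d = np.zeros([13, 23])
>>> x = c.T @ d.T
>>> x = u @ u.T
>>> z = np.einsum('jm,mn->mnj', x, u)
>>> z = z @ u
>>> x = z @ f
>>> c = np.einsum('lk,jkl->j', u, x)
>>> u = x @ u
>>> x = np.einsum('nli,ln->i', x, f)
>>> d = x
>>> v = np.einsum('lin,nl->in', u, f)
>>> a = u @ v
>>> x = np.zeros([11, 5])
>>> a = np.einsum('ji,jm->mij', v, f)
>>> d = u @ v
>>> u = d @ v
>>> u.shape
(5, 11, 11)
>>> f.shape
(11, 5)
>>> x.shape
(11, 5)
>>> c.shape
(5,)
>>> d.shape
(5, 11, 11)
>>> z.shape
(5, 11, 11)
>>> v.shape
(11, 11)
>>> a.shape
(5, 11, 11)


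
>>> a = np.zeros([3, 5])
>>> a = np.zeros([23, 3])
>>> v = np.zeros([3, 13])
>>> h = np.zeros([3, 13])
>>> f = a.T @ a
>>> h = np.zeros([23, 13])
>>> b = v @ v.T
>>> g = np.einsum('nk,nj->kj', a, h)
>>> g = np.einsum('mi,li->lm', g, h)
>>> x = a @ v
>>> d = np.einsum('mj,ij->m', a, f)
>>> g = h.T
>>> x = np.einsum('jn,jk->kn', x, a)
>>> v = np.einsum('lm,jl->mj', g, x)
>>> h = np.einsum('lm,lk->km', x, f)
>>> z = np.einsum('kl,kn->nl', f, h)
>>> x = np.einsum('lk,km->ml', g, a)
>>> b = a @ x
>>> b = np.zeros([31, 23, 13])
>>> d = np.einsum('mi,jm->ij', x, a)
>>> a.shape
(23, 3)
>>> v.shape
(23, 3)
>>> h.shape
(3, 13)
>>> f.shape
(3, 3)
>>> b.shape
(31, 23, 13)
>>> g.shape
(13, 23)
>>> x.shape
(3, 13)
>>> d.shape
(13, 23)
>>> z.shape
(13, 3)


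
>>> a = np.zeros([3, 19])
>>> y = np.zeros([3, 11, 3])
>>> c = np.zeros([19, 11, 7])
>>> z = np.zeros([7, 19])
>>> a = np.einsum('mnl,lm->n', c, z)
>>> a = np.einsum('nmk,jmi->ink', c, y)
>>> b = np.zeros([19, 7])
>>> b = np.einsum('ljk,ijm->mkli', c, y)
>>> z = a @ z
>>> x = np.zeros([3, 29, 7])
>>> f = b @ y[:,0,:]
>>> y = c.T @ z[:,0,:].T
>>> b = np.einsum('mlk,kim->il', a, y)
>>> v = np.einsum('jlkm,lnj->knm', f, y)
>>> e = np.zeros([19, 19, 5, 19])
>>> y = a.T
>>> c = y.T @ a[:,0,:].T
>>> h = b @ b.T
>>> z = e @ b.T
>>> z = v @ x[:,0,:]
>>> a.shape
(3, 19, 7)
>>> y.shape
(7, 19, 3)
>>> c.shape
(3, 19, 3)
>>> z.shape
(19, 11, 7)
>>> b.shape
(11, 19)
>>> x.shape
(3, 29, 7)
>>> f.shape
(3, 7, 19, 3)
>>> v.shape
(19, 11, 3)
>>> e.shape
(19, 19, 5, 19)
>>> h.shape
(11, 11)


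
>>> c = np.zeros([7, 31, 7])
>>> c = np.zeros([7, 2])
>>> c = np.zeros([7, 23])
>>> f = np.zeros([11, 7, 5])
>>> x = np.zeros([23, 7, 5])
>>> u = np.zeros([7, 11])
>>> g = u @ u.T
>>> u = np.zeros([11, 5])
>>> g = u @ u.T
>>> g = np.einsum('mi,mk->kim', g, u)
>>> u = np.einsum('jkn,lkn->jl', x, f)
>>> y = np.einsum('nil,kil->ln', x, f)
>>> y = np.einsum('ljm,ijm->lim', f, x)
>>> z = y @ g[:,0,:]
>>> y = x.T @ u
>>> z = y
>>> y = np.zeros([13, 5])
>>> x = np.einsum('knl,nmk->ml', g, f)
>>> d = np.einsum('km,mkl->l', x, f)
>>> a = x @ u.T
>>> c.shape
(7, 23)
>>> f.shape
(11, 7, 5)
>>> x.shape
(7, 11)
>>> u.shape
(23, 11)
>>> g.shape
(5, 11, 11)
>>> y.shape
(13, 5)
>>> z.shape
(5, 7, 11)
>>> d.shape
(5,)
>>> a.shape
(7, 23)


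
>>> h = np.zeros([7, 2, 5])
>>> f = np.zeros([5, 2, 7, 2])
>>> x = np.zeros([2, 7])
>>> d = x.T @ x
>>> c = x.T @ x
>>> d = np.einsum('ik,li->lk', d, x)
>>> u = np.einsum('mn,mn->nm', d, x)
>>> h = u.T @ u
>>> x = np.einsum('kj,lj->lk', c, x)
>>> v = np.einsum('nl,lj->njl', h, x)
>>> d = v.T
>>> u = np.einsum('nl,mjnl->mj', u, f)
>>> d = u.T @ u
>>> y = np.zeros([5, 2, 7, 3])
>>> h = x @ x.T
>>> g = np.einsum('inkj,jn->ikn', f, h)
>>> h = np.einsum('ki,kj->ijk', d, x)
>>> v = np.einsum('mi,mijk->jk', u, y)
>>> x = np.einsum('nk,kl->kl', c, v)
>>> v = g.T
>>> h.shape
(2, 7, 2)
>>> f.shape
(5, 2, 7, 2)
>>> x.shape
(7, 3)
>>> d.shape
(2, 2)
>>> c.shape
(7, 7)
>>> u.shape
(5, 2)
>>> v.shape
(2, 7, 5)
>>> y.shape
(5, 2, 7, 3)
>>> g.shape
(5, 7, 2)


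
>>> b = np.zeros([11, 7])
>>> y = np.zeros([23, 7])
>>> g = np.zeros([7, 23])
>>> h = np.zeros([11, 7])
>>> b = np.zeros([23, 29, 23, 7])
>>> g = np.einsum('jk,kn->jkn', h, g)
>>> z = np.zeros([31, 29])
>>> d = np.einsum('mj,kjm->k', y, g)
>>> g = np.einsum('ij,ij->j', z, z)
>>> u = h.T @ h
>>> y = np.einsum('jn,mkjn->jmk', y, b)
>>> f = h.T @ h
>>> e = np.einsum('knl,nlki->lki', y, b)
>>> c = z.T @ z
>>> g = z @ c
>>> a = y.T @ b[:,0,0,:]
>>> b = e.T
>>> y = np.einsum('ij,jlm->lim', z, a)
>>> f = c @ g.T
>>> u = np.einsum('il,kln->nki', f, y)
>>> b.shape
(7, 23, 29)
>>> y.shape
(23, 31, 7)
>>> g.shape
(31, 29)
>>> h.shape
(11, 7)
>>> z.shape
(31, 29)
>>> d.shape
(11,)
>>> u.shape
(7, 23, 29)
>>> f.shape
(29, 31)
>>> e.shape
(29, 23, 7)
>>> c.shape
(29, 29)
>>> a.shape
(29, 23, 7)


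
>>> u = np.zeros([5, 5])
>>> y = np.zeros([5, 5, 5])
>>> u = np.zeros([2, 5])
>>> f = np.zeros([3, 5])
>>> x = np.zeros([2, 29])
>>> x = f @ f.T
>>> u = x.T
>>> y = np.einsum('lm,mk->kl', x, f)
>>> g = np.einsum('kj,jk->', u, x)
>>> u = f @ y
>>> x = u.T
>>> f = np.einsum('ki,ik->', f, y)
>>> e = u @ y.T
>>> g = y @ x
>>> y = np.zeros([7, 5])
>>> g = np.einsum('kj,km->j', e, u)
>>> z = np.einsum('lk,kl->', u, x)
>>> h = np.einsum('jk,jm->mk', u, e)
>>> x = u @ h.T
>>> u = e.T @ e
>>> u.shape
(5, 5)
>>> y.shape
(7, 5)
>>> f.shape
()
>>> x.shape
(3, 5)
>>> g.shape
(5,)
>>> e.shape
(3, 5)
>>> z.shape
()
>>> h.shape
(5, 3)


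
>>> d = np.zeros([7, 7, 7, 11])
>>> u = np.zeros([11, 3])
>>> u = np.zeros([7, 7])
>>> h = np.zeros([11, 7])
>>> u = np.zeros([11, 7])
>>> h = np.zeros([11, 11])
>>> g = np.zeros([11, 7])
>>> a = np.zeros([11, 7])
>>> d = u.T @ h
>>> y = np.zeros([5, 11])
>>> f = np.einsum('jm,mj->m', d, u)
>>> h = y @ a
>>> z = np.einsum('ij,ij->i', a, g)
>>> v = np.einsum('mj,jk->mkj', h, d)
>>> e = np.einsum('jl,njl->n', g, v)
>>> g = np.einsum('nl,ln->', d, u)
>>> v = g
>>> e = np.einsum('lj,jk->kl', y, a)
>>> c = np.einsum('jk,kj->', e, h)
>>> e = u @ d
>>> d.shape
(7, 11)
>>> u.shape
(11, 7)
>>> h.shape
(5, 7)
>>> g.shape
()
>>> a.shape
(11, 7)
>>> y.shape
(5, 11)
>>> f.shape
(11,)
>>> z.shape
(11,)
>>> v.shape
()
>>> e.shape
(11, 11)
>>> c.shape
()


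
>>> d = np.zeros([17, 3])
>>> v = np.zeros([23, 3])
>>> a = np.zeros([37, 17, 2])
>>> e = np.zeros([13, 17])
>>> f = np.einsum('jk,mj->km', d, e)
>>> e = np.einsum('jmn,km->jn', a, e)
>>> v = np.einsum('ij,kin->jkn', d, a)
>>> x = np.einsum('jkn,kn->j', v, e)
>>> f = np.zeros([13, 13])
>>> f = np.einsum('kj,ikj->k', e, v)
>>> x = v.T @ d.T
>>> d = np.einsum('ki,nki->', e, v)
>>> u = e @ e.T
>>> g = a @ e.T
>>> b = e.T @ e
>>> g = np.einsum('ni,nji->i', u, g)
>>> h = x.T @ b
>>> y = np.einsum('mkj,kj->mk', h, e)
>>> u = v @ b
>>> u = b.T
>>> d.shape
()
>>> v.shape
(3, 37, 2)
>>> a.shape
(37, 17, 2)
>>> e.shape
(37, 2)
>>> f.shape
(37,)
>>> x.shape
(2, 37, 17)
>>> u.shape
(2, 2)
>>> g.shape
(37,)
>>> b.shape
(2, 2)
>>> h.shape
(17, 37, 2)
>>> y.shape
(17, 37)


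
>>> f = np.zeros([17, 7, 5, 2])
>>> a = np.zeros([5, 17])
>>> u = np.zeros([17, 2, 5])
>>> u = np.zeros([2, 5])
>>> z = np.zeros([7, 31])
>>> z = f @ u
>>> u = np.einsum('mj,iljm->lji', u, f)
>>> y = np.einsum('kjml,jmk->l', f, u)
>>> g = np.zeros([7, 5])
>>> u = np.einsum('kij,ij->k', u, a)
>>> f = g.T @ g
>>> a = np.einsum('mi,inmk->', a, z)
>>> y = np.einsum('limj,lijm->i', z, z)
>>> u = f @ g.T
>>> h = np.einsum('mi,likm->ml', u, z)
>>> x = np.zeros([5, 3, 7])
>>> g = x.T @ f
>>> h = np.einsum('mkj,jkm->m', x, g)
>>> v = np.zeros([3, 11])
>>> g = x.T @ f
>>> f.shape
(5, 5)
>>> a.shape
()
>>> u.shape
(5, 7)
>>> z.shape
(17, 7, 5, 5)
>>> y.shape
(7,)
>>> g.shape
(7, 3, 5)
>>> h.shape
(5,)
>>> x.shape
(5, 3, 7)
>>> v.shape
(3, 11)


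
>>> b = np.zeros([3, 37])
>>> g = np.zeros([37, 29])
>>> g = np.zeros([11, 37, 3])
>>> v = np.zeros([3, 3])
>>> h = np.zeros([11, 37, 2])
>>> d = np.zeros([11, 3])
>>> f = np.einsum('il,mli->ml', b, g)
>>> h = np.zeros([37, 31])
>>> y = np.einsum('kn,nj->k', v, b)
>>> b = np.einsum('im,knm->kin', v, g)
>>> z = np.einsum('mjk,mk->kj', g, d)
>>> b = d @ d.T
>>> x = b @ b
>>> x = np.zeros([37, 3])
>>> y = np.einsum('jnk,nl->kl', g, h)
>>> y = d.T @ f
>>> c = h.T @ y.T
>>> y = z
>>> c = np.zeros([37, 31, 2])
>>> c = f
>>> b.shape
(11, 11)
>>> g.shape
(11, 37, 3)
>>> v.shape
(3, 3)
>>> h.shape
(37, 31)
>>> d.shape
(11, 3)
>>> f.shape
(11, 37)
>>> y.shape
(3, 37)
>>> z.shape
(3, 37)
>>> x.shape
(37, 3)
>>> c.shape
(11, 37)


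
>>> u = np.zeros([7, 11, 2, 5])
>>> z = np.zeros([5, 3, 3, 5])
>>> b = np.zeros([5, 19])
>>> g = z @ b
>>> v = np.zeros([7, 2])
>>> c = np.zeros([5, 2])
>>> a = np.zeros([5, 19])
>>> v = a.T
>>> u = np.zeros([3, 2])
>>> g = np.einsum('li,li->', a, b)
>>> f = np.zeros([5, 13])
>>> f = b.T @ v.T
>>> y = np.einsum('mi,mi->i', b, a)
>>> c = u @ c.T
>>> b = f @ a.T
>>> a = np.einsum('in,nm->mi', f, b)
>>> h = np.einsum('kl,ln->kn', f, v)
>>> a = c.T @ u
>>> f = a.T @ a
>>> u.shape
(3, 2)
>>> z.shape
(5, 3, 3, 5)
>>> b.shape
(19, 5)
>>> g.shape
()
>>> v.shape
(19, 5)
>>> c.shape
(3, 5)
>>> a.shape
(5, 2)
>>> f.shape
(2, 2)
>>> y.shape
(19,)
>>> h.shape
(19, 5)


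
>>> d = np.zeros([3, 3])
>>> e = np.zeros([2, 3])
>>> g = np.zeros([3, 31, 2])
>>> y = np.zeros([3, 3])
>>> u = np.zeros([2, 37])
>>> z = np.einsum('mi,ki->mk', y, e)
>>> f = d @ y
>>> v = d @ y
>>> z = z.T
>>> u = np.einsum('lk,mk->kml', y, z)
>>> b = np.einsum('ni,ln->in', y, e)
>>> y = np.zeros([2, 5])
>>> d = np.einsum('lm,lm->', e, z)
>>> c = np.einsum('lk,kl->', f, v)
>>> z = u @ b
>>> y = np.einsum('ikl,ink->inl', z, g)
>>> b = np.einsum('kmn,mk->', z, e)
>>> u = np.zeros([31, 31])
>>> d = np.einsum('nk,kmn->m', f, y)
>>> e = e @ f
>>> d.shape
(31,)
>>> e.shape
(2, 3)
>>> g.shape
(3, 31, 2)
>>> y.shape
(3, 31, 3)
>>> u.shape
(31, 31)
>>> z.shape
(3, 2, 3)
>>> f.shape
(3, 3)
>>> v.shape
(3, 3)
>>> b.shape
()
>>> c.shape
()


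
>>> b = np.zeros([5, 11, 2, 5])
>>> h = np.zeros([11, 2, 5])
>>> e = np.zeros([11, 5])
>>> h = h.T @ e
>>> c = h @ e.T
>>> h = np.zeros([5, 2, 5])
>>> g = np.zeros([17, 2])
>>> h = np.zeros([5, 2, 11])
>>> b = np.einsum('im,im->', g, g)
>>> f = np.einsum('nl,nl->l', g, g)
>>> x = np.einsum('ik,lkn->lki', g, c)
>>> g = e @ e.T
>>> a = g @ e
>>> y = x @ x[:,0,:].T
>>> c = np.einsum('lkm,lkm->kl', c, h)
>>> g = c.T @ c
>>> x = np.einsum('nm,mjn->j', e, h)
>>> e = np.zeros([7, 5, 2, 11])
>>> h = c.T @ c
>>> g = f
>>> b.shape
()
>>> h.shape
(5, 5)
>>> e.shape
(7, 5, 2, 11)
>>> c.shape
(2, 5)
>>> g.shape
(2,)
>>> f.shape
(2,)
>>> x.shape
(2,)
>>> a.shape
(11, 5)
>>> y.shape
(5, 2, 5)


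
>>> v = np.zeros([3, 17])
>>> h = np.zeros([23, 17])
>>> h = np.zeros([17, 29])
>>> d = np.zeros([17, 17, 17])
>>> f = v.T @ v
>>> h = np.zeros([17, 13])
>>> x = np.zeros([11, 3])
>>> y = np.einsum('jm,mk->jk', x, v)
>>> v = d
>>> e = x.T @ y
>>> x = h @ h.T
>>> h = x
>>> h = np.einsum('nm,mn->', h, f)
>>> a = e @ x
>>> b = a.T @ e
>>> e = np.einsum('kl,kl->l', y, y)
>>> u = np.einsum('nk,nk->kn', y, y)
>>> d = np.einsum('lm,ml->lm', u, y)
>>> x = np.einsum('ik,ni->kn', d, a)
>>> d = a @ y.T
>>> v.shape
(17, 17, 17)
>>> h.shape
()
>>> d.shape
(3, 11)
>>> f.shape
(17, 17)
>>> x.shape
(11, 3)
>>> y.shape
(11, 17)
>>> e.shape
(17,)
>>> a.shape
(3, 17)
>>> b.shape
(17, 17)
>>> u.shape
(17, 11)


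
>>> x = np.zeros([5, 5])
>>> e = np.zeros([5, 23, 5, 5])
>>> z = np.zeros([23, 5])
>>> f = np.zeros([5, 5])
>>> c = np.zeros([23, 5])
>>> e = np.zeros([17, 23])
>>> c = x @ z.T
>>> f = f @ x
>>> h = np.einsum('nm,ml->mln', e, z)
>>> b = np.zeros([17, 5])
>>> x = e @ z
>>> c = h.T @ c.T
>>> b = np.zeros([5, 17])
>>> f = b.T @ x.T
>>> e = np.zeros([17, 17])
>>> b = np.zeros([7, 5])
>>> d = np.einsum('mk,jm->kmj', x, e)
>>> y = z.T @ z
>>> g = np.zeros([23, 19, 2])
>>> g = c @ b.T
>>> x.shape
(17, 5)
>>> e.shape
(17, 17)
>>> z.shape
(23, 5)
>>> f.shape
(17, 17)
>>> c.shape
(17, 5, 5)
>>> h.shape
(23, 5, 17)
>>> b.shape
(7, 5)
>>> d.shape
(5, 17, 17)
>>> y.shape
(5, 5)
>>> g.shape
(17, 5, 7)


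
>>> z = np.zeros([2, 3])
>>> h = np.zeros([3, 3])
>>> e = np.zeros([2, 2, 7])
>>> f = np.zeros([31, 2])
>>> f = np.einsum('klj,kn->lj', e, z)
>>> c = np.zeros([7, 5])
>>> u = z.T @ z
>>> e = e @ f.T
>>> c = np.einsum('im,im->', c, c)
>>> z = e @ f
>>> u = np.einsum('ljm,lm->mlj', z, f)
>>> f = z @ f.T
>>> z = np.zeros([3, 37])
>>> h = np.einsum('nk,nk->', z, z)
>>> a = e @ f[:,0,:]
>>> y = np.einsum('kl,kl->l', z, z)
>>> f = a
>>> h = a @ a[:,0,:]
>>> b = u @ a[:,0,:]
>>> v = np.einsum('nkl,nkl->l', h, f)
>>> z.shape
(3, 37)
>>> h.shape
(2, 2, 2)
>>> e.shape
(2, 2, 2)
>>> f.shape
(2, 2, 2)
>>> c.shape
()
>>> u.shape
(7, 2, 2)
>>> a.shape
(2, 2, 2)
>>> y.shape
(37,)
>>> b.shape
(7, 2, 2)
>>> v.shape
(2,)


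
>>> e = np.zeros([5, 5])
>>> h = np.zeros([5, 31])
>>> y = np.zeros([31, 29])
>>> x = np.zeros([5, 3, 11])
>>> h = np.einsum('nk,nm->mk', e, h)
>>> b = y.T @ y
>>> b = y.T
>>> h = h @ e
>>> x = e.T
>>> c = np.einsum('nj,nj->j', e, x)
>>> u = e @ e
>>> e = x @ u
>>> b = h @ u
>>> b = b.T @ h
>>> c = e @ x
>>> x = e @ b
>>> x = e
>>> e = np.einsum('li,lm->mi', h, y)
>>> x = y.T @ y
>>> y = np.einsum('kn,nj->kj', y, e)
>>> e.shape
(29, 5)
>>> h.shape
(31, 5)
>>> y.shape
(31, 5)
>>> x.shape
(29, 29)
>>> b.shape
(5, 5)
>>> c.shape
(5, 5)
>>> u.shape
(5, 5)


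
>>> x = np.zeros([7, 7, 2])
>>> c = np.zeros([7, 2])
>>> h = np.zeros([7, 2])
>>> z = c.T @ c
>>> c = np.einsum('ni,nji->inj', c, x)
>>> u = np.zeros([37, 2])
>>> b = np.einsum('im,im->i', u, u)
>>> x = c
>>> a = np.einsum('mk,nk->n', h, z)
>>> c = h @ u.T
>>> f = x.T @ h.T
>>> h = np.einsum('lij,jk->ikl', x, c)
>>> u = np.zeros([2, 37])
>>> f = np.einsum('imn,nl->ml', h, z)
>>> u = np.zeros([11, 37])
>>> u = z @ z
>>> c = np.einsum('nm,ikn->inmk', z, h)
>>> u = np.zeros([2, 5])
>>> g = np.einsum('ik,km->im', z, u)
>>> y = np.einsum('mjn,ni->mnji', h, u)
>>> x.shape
(2, 7, 7)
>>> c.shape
(7, 2, 2, 37)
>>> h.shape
(7, 37, 2)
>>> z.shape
(2, 2)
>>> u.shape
(2, 5)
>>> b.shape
(37,)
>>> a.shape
(2,)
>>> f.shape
(37, 2)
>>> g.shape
(2, 5)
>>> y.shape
(7, 2, 37, 5)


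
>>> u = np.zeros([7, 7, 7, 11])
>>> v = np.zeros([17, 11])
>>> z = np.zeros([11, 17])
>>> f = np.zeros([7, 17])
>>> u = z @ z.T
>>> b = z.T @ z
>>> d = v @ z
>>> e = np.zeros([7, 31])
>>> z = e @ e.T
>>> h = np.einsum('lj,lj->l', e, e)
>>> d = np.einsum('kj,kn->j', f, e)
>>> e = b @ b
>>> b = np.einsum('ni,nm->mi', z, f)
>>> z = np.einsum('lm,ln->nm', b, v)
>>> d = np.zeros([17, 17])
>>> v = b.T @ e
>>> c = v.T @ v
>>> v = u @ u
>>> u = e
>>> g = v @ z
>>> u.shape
(17, 17)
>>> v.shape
(11, 11)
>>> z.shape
(11, 7)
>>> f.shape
(7, 17)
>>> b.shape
(17, 7)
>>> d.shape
(17, 17)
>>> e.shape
(17, 17)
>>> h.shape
(7,)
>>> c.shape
(17, 17)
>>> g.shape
(11, 7)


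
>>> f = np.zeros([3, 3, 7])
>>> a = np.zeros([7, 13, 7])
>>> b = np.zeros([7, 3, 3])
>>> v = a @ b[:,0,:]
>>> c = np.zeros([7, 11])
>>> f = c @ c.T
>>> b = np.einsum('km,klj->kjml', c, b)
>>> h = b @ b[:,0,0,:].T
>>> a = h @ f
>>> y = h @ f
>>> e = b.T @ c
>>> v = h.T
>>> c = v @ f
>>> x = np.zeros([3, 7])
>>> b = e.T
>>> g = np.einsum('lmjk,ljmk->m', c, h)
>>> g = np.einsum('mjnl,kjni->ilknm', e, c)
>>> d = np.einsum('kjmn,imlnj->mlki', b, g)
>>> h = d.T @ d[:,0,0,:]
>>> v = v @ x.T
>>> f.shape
(7, 7)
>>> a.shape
(7, 3, 11, 7)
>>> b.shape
(11, 3, 11, 3)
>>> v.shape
(7, 11, 3, 3)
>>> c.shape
(7, 11, 3, 7)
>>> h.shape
(7, 11, 7, 7)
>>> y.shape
(7, 3, 11, 7)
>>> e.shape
(3, 11, 3, 11)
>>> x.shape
(3, 7)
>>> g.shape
(7, 11, 7, 3, 3)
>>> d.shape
(11, 7, 11, 7)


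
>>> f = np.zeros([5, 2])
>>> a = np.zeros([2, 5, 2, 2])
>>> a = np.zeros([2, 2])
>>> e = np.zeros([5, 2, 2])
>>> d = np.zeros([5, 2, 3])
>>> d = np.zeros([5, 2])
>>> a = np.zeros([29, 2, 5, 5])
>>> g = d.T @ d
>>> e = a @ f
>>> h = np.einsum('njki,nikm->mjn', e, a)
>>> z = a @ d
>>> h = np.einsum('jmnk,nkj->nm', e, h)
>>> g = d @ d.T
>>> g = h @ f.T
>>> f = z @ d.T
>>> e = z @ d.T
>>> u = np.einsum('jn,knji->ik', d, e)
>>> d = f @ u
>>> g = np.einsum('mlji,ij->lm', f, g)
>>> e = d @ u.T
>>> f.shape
(29, 2, 5, 5)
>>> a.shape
(29, 2, 5, 5)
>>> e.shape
(29, 2, 5, 5)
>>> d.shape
(29, 2, 5, 29)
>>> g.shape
(2, 29)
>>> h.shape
(5, 2)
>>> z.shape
(29, 2, 5, 2)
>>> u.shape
(5, 29)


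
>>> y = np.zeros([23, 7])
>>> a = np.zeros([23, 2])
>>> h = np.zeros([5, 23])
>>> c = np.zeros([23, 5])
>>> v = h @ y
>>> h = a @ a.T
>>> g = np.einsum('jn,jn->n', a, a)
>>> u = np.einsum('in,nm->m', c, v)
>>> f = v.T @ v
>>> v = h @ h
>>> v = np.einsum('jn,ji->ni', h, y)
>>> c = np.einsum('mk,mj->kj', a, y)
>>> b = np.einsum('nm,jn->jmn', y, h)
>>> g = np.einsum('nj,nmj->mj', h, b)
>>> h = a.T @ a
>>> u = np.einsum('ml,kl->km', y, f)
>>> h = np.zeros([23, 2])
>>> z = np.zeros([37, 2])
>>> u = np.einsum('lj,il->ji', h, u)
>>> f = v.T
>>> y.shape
(23, 7)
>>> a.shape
(23, 2)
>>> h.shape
(23, 2)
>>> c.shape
(2, 7)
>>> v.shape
(23, 7)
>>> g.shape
(7, 23)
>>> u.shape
(2, 7)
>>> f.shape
(7, 23)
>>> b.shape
(23, 7, 23)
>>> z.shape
(37, 2)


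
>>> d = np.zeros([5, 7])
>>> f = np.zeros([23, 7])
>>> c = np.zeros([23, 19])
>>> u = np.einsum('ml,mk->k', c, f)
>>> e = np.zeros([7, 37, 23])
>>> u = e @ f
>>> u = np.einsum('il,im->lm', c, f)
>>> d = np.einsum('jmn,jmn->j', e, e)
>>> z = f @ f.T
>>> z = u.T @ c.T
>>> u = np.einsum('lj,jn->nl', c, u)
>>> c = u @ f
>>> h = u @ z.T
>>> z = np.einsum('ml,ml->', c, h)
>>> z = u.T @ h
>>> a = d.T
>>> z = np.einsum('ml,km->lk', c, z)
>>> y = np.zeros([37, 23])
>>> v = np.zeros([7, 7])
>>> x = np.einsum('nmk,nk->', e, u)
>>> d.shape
(7,)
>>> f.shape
(23, 7)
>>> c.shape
(7, 7)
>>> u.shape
(7, 23)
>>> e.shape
(7, 37, 23)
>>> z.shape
(7, 23)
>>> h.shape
(7, 7)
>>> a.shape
(7,)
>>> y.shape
(37, 23)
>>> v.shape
(7, 7)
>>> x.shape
()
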